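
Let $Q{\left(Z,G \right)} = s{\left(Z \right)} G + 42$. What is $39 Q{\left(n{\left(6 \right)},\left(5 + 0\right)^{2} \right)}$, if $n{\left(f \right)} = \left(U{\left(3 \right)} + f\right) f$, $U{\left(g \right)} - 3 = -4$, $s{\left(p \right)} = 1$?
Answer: $2613$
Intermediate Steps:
$U{\left(g \right)} = -1$ ($U{\left(g \right)} = 3 - 4 = -1$)
$n{\left(f \right)} = f \left(-1 + f\right)$ ($n{\left(f \right)} = \left(-1 + f\right) f = f \left(-1 + f\right)$)
$Q{\left(Z,G \right)} = 42 + G$ ($Q{\left(Z,G \right)} = 1 G + 42 = G + 42 = 42 + G$)
$39 Q{\left(n{\left(6 \right)},\left(5 + 0\right)^{2} \right)} = 39 \left(42 + \left(5 + 0\right)^{2}\right) = 39 \left(42 + 5^{2}\right) = 39 \left(42 + 25\right) = 39 \cdot 67 = 2613$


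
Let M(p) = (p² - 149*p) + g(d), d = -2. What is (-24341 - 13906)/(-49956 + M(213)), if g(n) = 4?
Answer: 38247/36320 ≈ 1.0531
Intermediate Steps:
M(p) = 4 + p² - 149*p (M(p) = (p² - 149*p) + 4 = 4 + p² - 149*p)
(-24341 - 13906)/(-49956 + M(213)) = (-24341 - 13906)/(-49956 + (4 + 213² - 149*213)) = -38247/(-49956 + (4 + 45369 - 31737)) = -38247/(-49956 + 13636) = -38247/(-36320) = -38247*(-1/36320) = 38247/36320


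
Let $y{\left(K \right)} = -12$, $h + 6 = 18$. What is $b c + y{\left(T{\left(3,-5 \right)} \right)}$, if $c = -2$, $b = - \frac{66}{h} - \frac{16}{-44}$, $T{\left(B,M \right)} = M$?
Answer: $- \frac{19}{11} \approx -1.7273$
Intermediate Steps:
$h = 12$ ($h = -6 + 18 = 12$)
$b = - \frac{113}{22}$ ($b = - \frac{66}{12} - \frac{16}{-44} = \left(-66\right) \frac{1}{12} - - \frac{4}{11} = - \frac{11}{2} + \frac{4}{11} = - \frac{113}{22} \approx -5.1364$)
$b c + y{\left(T{\left(3,-5 \right)} \right)} = \left(- \frac{113}{22}\right) \left(-2\right) - 12 = \frac{113}{11} - 12 = - \frac{19}{11}$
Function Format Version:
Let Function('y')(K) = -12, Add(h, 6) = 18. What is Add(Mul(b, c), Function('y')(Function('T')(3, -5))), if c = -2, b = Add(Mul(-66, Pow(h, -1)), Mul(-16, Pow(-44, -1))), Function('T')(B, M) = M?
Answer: Rational(-19, 11) ≈ -1.7273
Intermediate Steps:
h = 12 (h = Add(-6, 18) = 12)
b = Rational(-113, 22) (b = Add(Mul(-66, Pow(12, -1)), Mul(-16, Pow(-44, -1))) = Add(Mul(-66, Rational(1, 12)), Mul(-16, Rational(-1, 44))) = Add(Rational(-11, 2), Rational(4, 11)) = Rational(-113, 22) ≈ -5.1364)
Add(Mul(b, c), Function('y')(Function('T')(3, -5))) = Add(Mul(Rational(-113, 22), -2), -12) = Add(Rational(113, 11), -12) = Rational(-19, 11)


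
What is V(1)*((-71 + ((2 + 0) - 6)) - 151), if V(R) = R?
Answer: -226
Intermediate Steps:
V(1)*((-71 + ((2 + 0) - 6)) - 151) = 1*((-71 + ((2 + 0) - 6)) - 151) = 1*((-71 + (2 - 6)) - 151) = 1*((-71 - 4) - 151) = 1*(-75 - 151) = 1*(-226) = -226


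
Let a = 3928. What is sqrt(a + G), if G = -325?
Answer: sqrt(3603) ≈ 60.025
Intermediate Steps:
sqrt(a + G) = sqrt(3928 - 325) = sqrt(3603)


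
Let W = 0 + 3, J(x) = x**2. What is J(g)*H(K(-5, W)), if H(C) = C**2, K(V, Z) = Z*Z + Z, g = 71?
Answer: 725904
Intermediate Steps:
W = 3
K(V, Z) = Z + Z**2 (K(V, Z) = Z**2 + Z = Z + Z**2)
J(g)*H(K(-5, W)) = 71**2*(3*(1 + 3))**2 = 5041*(3*4)**2 = 5041*12**2 = 5041*144 = 725904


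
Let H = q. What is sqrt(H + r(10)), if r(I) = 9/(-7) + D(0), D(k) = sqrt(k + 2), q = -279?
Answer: sqrt(-13734 + 49*sqrt(2))/7 ≈ 16.699*I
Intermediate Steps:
D(k) = sqrt(2 + k)
r(I) = -9/7 + sqrt(2) (r(I) = 9/(-7) + sqrt(2 + 0) = 9*(-1/7) + sqrt(2) = -9/7 + sqrt(2))
H = -279
sqrt(H + r(10)) = sqrt(-279 + (-9/7 + sqrt(2))) = sqrt(-1962/7 + sqrt(2))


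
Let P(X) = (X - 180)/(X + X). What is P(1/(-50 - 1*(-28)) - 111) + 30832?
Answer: 150651555/4886 ≈ 30833.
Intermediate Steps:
P(X) = (-180 + X)/(2*X) (P(X) = (-180 + X)/((2*X)) = (-180 + X)*(1/(2*X)) = (-180 + X)/(2*X))
P(1/(-50 - 1*(-28)) - 111) + 30832 = (-180 + (1/(-50 - 1*(-28)) - 111))/(2*(1/(-50 - 1*(-28)) - 111)) + 30832 = (-180 + (1/(-50 + 28) - 111))/(2*(1/(-50 + 28) - 111)) + 30832 = (-180 + (1/(-22) - 111))/(2*(1/(-22) - 111)) + 30832 = (-180 + (-1/22 - 111))/(2*(-1/22 - 111)) + 30832 = (-180 - 2443/22)/(2*(-2443/22)) + 30832 = (1/2)*(-22/2443)*(-6403/22) + 30832 = 6403/4886 + 30832 = 150651555/4886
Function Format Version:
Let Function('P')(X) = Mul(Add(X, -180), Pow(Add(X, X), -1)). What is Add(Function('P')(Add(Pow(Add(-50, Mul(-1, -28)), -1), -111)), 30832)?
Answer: Rational(150651555, 4886) ≈ 30833.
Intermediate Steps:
Function('P')(X) = Mul(Rational(1, 2), Pow(X, -1), Add(-180, X)) (Function('P')(X) = Mul(Add(-180, X), Pow(Mul(2, X), -1)) = Mul(Add(-180, X), Mul(Rational(1, 2), Pow(X, -1))) = Mul(Rational(1, 2), Pow(X, -1), Add(-180, X)))
Add(Function('P')(Add(Pow(Add(-50, Mul(-1, -28)), -1), -111)), 30832) = Add(Mul(Rational(1, 2), Pow(Add(Pow(Add(-50, Mul(-1, -28)), -1), -111), -1), Add(-180, Add(Pow(Add(-50, Mul(-1, -28)), -1), -111))), 30832) = Add(Mul(Rational(1, 2), Pow(Add(Pow(Add(-50, 28), -1), -111), -1), Add(-180, Add(Pow(Add(-50, 28), -1), -111))), 30832) = Add(Mul(Rational(1, 2), Pow(Add(Pow(-22, -1), -111), -1), Add(-180, Add(Pow(-22, -1), -111))), 30832) = Add(Mul(Rational(1, 2), Pow(Add(Rational(-1, 22), -111), -1), Add(-180, Add(Rational(-1, 22), -111))), 30832) = Add(Mul(Rational(1, 2), Pow(Rational(-2443, 22), -1), Add(-180, Rational(-2443, 22))), 30832) = Add(Mul(Rational(1, 2), Rational(-22, 2443), Rational(-6403, 22)), 30832) = Add(Rational(6403, 4886), 30832) = Rational(150651555, 4886)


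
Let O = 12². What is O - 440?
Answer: -296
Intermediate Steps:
O = 144
O - 440 = 144 - 440 = -296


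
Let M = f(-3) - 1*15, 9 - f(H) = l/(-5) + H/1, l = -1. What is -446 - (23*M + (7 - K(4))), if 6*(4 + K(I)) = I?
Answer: -5741/15 ≈ -382.73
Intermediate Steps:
K(I) = -4 + I/6
f(H) = 44/5 - H (f(H) = 9 - (-1/(-5) + H/1) = 9 - (-1*(-⅕) + H*1) = 9 - (⅕ + H) = 9 + (-⅕ - H) = 44/5 - H)
M = -16/5 (M = (44/5 - 1*(-3)) - 1*15 = (44/5 + 3) - 15 = 59/5 - 15 = -16/5 ≈ -3.2000)
-446 - (23*M + (7 - K(4))) = -446 - (23*(-16/5) + (7 - (-4 + (⅙)*4))) = -446 - (-368/5 + (7 - (-4 + ⅔))) = -446 - (-368/5 + (7 - 1*(-10/3))) = -446 - (-368/5 + (7 + 10/3)) = -446 - (-368/5 + 31/3) = -446 - 1*(-949/15) = -446 + 949/15 = -5741/15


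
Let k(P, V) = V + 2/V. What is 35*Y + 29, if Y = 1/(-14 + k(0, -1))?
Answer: 458/17 ≈ 26.941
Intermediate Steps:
Y = -1/17 (Y = 1/(-14 + (-1 + 2/(-1))) = 1/(-14 + (-1 + 2*(-1))) = 1/(-14 + (-1 - 2)) = 1/(-14 - 3) = 1/(-17) = -1/17 ≈ -0.058824)
35*Y + 29 = 35*(-1/17) + 29 = -35/17 + 29 = 458/17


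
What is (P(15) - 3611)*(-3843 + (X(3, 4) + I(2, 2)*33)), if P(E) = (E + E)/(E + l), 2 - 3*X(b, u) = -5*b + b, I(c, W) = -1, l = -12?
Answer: 41822014/3 ≈ 1.3941e+7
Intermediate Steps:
X(b, u) = 2/3 + 4*b/3 (X(b, u) = 2/3 - (-5*b + b)/3 = 2/3 - (-4)*b/3 = 2/3 + 4*b/3)
P(E) = 2*E/(-12 + E) (P(E) = (E + E)/(E - 12) = (2*E)/(-12 + E) = 2*E/(-12 + E))
(P(15) - 3611)*(-3843 + (X(3, 4) + I(2, 2)*33)) = (2*15/(-12 + 15) - 3611)*(-3843 + ((2/3 + (4/3)*3) - 1*33)) = (2*15/3 - 3611)*(-3843 + ((2/3 + 4) - 33)) = (2*15*(1/3) - 3611)*(-3843 + (14/3 - 33)) = (10 - 3611)*(-3843 - 85/3) = -3601*(-11614/3) = 41822014/3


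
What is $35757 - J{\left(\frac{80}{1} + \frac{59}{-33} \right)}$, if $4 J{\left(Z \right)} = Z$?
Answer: $\frac{4717343}{132} \approx 35737.0$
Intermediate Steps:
$J{\left(Z \right)} = \frac{Z}{4}$
$35757 - J{\left(\frac{80}{1} + \frac{59}{-33} \right)} = 35757 - \frac{\frac{80}{1} + \frac{59}{-33}}{4} = 35757 - \frac{80 \cdot 1 + 59 \left(- \frac{1}{33}\right)}{4} = 35757 - \frac{80 - \frac{59}{33}}{4} = 35757 - \frac{1}{4} \cdot \frac{2581}{33} = 35757 - \frac{2581}{132} = \frac{4717343}{132}$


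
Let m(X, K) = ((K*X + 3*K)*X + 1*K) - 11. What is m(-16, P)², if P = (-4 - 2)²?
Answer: 56445169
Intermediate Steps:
P = 36 (P = (-6)² = 36)
m(X, K) = -11 + K + X*(3*K + K*X) (m(X, K) = ((3*K + K*X)*X + K) - 11 = (X*(3*K + K*X) + K) - 11 = (K + X*(3*K + K*X)) - 11 = -11 + K + X*(3*K + K*X))
m(-16, P)² = (-11 + 36 + 36*(-16)² + 3*36*(-16))² = (-11 + 36 + 36*256 - 1728)² = (-11 + 36 + 9216 - 1728)² = 7513² = 56445169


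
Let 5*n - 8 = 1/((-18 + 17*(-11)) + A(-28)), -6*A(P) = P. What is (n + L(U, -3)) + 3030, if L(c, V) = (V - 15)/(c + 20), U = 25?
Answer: 9108753/3005 ≈ 3031.2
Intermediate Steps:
A(P) = -P/6
L(c, V) = (-15 + V)/(20 + c)
n = 961/601 (n = 8/5 + 1/(5*((-18 + 17*(-11)) - ⅙*(-28))) = 8/5 + 1/(5*((-18 - 187) + 14/3)) = 8/5 + 1/(5*(-205 + 14/3)) = 8/5 + 1/(5*(-601/3)) = 8/5 + (⅕)*(-3/601) = 8/5 - 3/3005 = 961/601 ≈ 1.5990)
(n + L(U, -3)) + 3030 = (961/601 + (-15 - 3)/(20 + 25)) + 3030 = (961/601 - 18/45) + 3030 = (961/601 + (1/45)*(-18)) + 3030 = (961/601 - ⅖) + 3030 = 3603/3005 + 3030 = 9108753/3005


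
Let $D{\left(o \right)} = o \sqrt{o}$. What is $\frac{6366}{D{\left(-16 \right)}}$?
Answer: $\frac{3183 i}{32} \approx 99.469 i$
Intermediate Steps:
$D{\left(o \right)} = o^{\frac{3}{2}}$
$\frac{6366}{D{\left(-16 \right)}} = \frac{6366}{\left(-16\right)^{\frac{3}{2}}} = \frac{6366}{\left(-64\right) i} = 6366 \frac{i}{64} = \frac{3183 i}{32}$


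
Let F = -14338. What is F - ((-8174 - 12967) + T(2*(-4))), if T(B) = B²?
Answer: 6739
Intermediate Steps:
F - ((-8174 - 12967) + T(2*(-4))) = -14338 - ((-8174 - 12967) + (2*(-4))²) = -14338 - (-21141 + (-8)²) = -14338 - (-21141 + 64) = -14338 - 1*(-21077) = -14338 + 21077 = 6739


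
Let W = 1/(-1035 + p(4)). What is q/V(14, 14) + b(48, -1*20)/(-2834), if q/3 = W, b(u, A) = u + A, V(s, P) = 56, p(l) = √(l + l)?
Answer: -844233913/85003211384 - 3*√2/29994076 ≈ -0.0099319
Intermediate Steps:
p(l) = √2*√l (p(l) = √(2*l) = √2*√l)
W = 1/(-1035 + 2*√2) (W = 1/(-1035 + √2*√4) = 1/(-1035 + √2*2) = 1/(-1035 + 2*√2) ≈ -0.00096883)
b(u, A) = A + u
q = -3105/1071217 - 6*√2/1071217 (q = 3*(-1035/1071217 - 2*√2/1071217) = -3105/1071217 - 6*√2/1071217 ≈ -0.0029065)
q/V(14, 14) + b(48, -1*20)/(-2834) = (-3105/1071217 - 6*√2/1071217)/56 + (-1*20 + 48)/(-2834) = (-3105/1071217 - 6*√2/1071217)*(1/56) + (-20 + 48)*(-1/2834) = (-3105/59988152 - 3*√2/29994076) + 28*(-1/2834) = (-3105/59988152 - 3*√2/29994076) - 14/1417 = -844233913/85003211384 - 3*√2/29994076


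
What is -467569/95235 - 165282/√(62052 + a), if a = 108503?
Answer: -467569/95235 - 165282*√170555/170555 ≈ -405.12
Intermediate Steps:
-467569/95235 - 165282/√(62052 + a) = -467569/95235 - 165282/√(62052 + 108503) = -467569*1/95235 - 165282*√170555/170555 = -467569/95235 - 165282*√170555/170555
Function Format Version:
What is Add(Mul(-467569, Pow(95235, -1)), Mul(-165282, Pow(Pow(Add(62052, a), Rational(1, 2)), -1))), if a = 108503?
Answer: Add(Rational(-467569, 95235), Mul(Rational(-165282, 170555), Pow(170555, Rational(1, 2)))) ≈ -405.12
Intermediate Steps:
Add(Mul(-467569, Pow(95235, -1)), Mul(-165282, Pow(Pow(Add(62052, a), Rational(1, 2)), -1))) = Add(Mul(-467569, Pow(95235, -1)), Mul(-165282, Pow(Pow(Add(62052, 108503), Rational(1, 2)), -1))) = Add(Mul(-467569, Rational(1, 95235)), Mul(-165282, Pow(Pow(170555, Rational(1, 2)), -1))) = Add(Rational(-467569, 95235), Mul(-165282, Mul(Rational(1, 170555), Pow(170555, Rational(1, 2))))) = Add(Rational(-467569, 95235), Mul(Rational(-165282, 170555), Pow(170555, Rational(1, 2))))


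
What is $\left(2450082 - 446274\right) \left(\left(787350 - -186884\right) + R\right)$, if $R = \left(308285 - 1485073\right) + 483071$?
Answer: $562102208736$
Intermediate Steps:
$R = -693717$ ($R = -1176788 + 483071 = -693717$)
$\left(2450082 - 446274\right) \left(\left(787350 - -186884\right) + R\right) = \left(2450082 - 446274\right) \left(\left(787350 - -186884\right) - 693717\right) = 2003808 \left(\left(787350 + 186884\right) - 693717\right) = 2003808 \left(974234 - 693717\right) = 2003808 \cdot 280517 = 562102208736$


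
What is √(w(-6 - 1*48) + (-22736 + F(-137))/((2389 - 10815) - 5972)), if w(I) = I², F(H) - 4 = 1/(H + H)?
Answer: √11351887328238863/1972526 ≈ 54.015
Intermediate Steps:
F(H) = 4 + 1/(2*H) (F(H) = 4 + 1/(H + H) = 4 + 1/(2*H))
√(w(-6 - 1*48) + (-22736 + F(-137))/((2389 - 10815) - 5972)) = √((-6 - 1*48)² + (-22736 + (4 + (½)/(-137)))/((2389 - 10815) - 5972)) = √((-6 - 48)² + (-22736 + (4 + (½)*(-1/137)))/(-8426 - 5972)) = √((-54)² + (-22736 + (4 - 1/274))/(-14398)) = √(2916 + (-22736 + 1095/274)*(-1/14398)) = √(2916 - 6228569/274*(-1/14398)) = √(2916 + 6228569/3945052) = √(11510000201/3945052) = √11351887328238863/1972526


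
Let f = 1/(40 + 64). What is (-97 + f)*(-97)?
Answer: 978439/104 ≈ 9408.1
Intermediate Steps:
f = 1/104 ≈ 0.0096154
(-97 + f)*(-97) = (-97 + 1/104)*(-97) = -10087/104*(-97) = 978439/104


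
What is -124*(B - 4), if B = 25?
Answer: -2604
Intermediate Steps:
-124*(B - 4) = -124*(25 - 4) = -124*21 = -2604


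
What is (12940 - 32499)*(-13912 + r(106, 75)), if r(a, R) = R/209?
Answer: 56868437947/209 ≈ 2.7210e+8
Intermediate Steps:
r(a, R) = R/209 (r(a, R) = R*(1/209) = R/209)
(12940 - 32499)*(-13912 + r(106, 75)) = (12940 - 32499)*(-13912 + (1/209)*75) = -19559*(-13912 + 75/209) = -19559*(-2907533/209) = 56868437947/209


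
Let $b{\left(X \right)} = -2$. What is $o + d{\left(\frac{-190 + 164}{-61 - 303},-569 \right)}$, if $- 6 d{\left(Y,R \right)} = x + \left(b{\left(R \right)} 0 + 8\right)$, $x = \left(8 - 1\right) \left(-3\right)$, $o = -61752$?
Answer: $- \frac{370499}{6} \approx -61750.0$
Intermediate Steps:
$x = -21$ ($x = 7 \left(-3\right) = -21$)
$d{\left(Y,R \right)} = \frac{13}{6}$ ($d{\left(Y,R \right)} = - \frac{-21 + \left(\left(-2\right) 0 + 8\right)}{6} = - \frac{-21 + \left(0 + 8\right)}{6} = - \frac{-21 + 8}{6} = \left(- \frac{1}{6}\right) \left(-13\right) = \frac{13}{6}$)
$o + d{\left(\frac{-190 + 164}{-61 - 303},-569 \right)} = -61752 + \frac{13}{6} = - \frac{370499}{6}$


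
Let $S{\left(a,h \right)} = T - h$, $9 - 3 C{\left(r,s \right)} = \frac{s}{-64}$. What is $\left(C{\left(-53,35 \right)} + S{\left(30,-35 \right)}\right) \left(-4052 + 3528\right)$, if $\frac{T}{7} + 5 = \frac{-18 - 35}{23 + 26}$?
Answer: $\frac{772769}{336} \approx 2299.9$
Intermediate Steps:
$C{\left(r,s \right)} = 3 + \frac{s}{192}$ ($C{\left(r,s \right)} = 3 - \frac{s \frac{1}{-64}}{3} = 3 - \frac{s \left(- \frac{1}{64}\right)}{3} = 3 - \frac{\left(- \frac{1}{64}\right) s}{3} = 3 + \frac{s}{192}$)
$T = - \frac{298}{7}$ ($T = -35 + 7 \frac{-18 - 35}{23 + 26} = -35 + 7 \left(- \frac{53}{49}\right) = -35 - \frac{53}{7} = - \frac{298}{7} \approx -42.571$)
$S{\left(a,h \right)} = - \frac{298}{7} - h$
$\left(C{\left(-53,35 \right)} + S{\left(30,-35 \right)}\right) \left(-4052 + 3528\right) = \left(\left(3 + \frac{1}{192} \cdot 35\right) - \frac{53}{7}\right) \left(-4052 + 3528\right) = \left(\left(3 + \frac{35}{192}\right) + \left(- \frac{298}{7} + 35\right)\right) \left(-524\right) = \left(\frac{611}{192} - \frac{53}{7}\right) \left(-524\right) = \left(- \frac{5899}{1344}\right) \left(-524\right) = \frac{772769}{336}$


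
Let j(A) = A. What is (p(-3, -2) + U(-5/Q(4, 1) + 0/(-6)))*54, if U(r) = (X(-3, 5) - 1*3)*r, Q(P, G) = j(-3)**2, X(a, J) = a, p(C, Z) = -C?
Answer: 342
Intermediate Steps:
Q(P, G) = 9 (Q(P, G) = (-3)**2 = 9)
U(r) = -6*r (U(r) = (-3 - 1*3)*r = (-3 - 3)*r = -6*r)
(p(-3, -2) + U(-5/Q(4, 1) + 0/(-6)))*54 = (-1*(-3) - 6*(-5/9 + 0/(-6)))*54 = (3 - 6*(-5*1/9 + 0*(-1/6)))*54 = (3 - 6*(-5/9 + 0))*54 = (3 - 6*(-5/9))*54 = (3 + 10/3)*54 = (19/3)*54 = 342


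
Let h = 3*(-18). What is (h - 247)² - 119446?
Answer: -28845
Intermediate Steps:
h = -54
(h - 247)² - 119446 = (-54 - 247)² - 119446 = (-301)² - 119446 = 90601 - 119446 = -28845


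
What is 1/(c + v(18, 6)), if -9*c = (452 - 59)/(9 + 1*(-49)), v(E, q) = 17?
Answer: 120/2171 ≈ 0.055274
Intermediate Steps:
c = 131/120 (c = -(452 - 59)/(9*(9 + 1*(-49))) = -131/(3*(9 - 49)) = -131/(3*(-40)) = -131*(-1)/(3*40) = -1/9*(-393/40) = 131/120 ≈ 1.0917)
1/(c + v(18, 6)) = 1/(131/120 + 17) = 1/(2171/120) = 120/2171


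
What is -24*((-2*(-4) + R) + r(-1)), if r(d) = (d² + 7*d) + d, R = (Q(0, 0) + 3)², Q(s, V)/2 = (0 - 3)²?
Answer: -10608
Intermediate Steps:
Q(s, V) = 18 (Q(s, V) = 2*(0 - 3)² = 2*(-3)² = 2*9 = 18)
R = 441 (R = (18 + 3)² = 21² = 441)
r(d) = d² + 8*d
-24*((-2*(-4) + R) + r(-1)) = -24*((-2*(-4) + 441) - (8 - 1)) = -24*((8 + 441) - 1*7) = -24*(449 - 7) = -24*442 = -10608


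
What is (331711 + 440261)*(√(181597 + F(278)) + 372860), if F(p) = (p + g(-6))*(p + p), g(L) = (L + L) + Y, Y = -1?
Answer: 287837479920 + 37826628*√137 ≈ 2.8828e+11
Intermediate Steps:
g(L) = -1 + 2*L (g(L) = (L + L) - 1 = 2*L - 1 = -1 + 2*L)
F(p) = 2*p*(-13 + p) (F(p) = (p + (-1 + 2*(-6)))*(p + p) = (p + (-1 - 12))*(2*p) = (p - 13)*(2*p) = (-13 + p)*(2*p) = 2*p*(-13 + p))
(331711 + 440261)*(√(181597 + F(278)) + 372860) = (331711 + 440261)*(√(181597 + 2*278*(-13 + 278)) + 372860) = 771972*(√(181597 + 2*278*265) + 372860) = 771972*(√(181597 + 147340) + 372860) = 771972*(√328937 + 372860) = 771972*(49*√137 + 372860) = 771972*(372860 + 49*√137) = 287837479920 + 37826628*√137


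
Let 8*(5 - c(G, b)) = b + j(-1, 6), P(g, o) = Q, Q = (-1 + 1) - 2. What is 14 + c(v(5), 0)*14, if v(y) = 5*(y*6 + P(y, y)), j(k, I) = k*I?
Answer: 189/2 ≈ 94.500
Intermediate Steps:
Q = -2 (Q = 0 - 2 = -2)
P(g, o) = -2
j(k, I) = I*k
v(y) = -10 + 30*y (v(y) = 5*(y*6 - 2) = 5*(6*y - 2) = 5*(-2 + 6*y) = -10 + 30*y)
c(G, b) = 23/4 - b/8 (c(G, b) = 5 - (b + 6*(-1))/8 = 5 - (b - 6)/8 = 5 - (-6 + b)/8 = 5 + (¾ - b/8) = 23/4 - b/8)
14 + c(v(5), 0)*14 = 14 + (23/4 - ⅛*0)*14 = 14 + (23/4 + 0)*14 = 14 + (23/4)*14 = 14 + 161/2 = 189/2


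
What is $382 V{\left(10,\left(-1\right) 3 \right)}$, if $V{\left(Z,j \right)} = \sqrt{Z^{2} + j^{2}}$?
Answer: $382 \sqrt{109} \approx 3988.2$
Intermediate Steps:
$382 V{\left(10,\left(-1\right) 3 \right)} = 382 \sqrt{10^{2} + \left(\left(-1\right) 3\right)^{2}} = 382 \sqrt{100 + \left(-3\right)^{2}} = 382 \sqrt{100 + 9} = 382 \sqrt{109}$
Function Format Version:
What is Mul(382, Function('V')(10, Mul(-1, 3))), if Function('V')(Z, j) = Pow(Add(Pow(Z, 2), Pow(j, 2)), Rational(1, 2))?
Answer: Mul(382, Pow(109, Rational(1, 2))) ≈ 3988.2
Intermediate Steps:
Mul(382, Function('V')(10, Mul(-1, 3))) = Mul(382, Pow(Add(Pow(10, 2), Pow(Mul(-1, 3), 2)), Rational(1, 2))) = Mul(382, Pow(Add(100, Pow(-3, 2)), Rational(1, 2))) = Mul(382, Pow(Add(100, 9), Rational(1, 2))) = Mul(382, Pow(109, Rational(1, 2)))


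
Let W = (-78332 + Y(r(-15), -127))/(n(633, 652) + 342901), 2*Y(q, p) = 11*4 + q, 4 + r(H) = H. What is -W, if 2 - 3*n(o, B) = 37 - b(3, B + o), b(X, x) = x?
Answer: 469917/2059906 ≈ 0.22813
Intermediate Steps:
r(H) = -4 + H
n(o, B) = -35/3 + B/3 + o/3 (n(o, B) = ⅔ - (37 - (B + o))/3 = ⅔ - (37 + (-B - o))/3 = ⅔ - (37 - B - o)/3 = ⅔ + (-37/3 + B/3 + o/3) = -35/3 + B/3 + o/3)
Y(q, p) = 22 + q/2 (Y(q, p) = (11*4 + q)/2 = (44 + q)/2 = 22 + q/2)
W = -469917/2059906 (W = (-78332 + (22 + (-4 - 15)/2))/((-35/3 + (⅓)*652 + (⅓)*633) + 342901) = (-78332 + (22 + (½)*(-19)))/((-35/3 + 652/3 + 211) + 342901) = (-78332 + (22 - 19/2))/(1250/3 + 342901) = (-78332 + 25/2)/(1029953/3) = -156639/2*3/1029953 = -469917/2059906 ≈ -0.22813)
-W = -1*(-469917/2059906) = 469917/2059906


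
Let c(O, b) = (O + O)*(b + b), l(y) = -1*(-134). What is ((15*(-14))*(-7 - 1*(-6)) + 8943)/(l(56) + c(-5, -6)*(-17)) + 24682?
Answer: 47034739/1906 ≈ 24677.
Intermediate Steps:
l(y) = 134
c(O, b) = 4*O*b (c(O, b) = (2*O)*(2*b) = 4*O*b)
((15*(-14))*(-7 - 1*(-6)) + 8943)/(l(56) + c(-5, -6)*(-17)) + 24682 = ((15*(-14))*(-7 - 1*(-6)) + 8943)/(134 + (4*(-5)*(-6))*(-17)) + 24682 = (-210*(-7 + 6) + 8943)/(134 + 120*(-17)) + 24682 = (-210*(-1) + 8943)/(134 - 2040) + 24682 = (210 + 8943)/(-1906) + 24682 = 9153*(-1/1906) + 24682 = -9153/1906 + 24682 = 47034739/1906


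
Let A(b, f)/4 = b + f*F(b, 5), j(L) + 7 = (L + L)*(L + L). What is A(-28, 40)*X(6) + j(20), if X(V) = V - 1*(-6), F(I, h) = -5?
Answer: -9351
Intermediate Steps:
X(V) = 6 + V (X(V) = V + 6 = 6 + V)
j(L) = -7 + 4*L**2 (j(L) = -7 + (L + L)*(L + L) = -7 + (2*L)*(2*L) = -7 + 4*L**2)
A(b, f) = -20*f + 4*b (A(b, f) = 4*(b + f*(-5)) = 4*(b - 5*f) = -20*f + 4*b)
A(-28, 40)*X(6) + j(20) = (-20*40 + 4*(-28))*(6 + 6) + (-7 + 4*20**2) = (-800 - 112)*12 + (-7 + 4*400) = -912*12 + (-7 + 1600) = -10944 + 1593 = -9351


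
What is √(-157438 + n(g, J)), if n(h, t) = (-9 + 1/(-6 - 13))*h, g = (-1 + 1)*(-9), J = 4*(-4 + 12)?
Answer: I*√157438 ≈ 396.78*I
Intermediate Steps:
J = 32 (J = 4*8 = 32)
g = 0 (g = 0*(-9) = 0)
n(h, t) = -172*h/19 (n(h, t) = (-9 + 1/(-19))*h = (-9 - 1/19)*h = -172*h/19)
√(-157438 + n(g, J)) = √(-157438 - 172/19*0) = √(-157438 + 0) = √(-157438) = I*√157438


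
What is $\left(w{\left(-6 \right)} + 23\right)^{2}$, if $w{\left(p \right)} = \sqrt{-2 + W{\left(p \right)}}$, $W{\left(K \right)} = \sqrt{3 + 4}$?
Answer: $\left(23 + \sqrt{-2 + \sqrt{7}}\right)^{2} \approx 566.61$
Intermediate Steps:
$W{\left(K \right)} = \sqrt{7}$
$w{\left(p \right)} = \sqrt{-2 + \sqrt{7}}$
$\left(w{\left(-6 \right)} + 23\right)^{2} = \left(\sqrt{-2 + \sqrt{7}} + 23\right)^{2} = \left(23 + \sqrt{-2 + \sqrt{7}}\right)^{2}$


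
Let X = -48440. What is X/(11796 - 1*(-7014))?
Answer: -4844/1881 ≈ -2.5752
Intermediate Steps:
X/(11796 - 1*(-7014)) = -48440/(11796 - 1*(-7014)) = -48440/(11796 + 7014) = -48440/18810 = -48440*1/18810 = -4844/1881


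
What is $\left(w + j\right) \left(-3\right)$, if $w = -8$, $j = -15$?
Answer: $69$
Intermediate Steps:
$\left(w + j\right) \left(-3\right) = \left(-8 - 15\right) \left(-3\right) = \left(-23\right) \left(-3\right) = 69$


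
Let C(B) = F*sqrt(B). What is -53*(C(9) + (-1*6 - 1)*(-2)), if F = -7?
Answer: 371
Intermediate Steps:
C(B) = -7*sqrt(B)
-53*(C(9) + (-1*6 - 1)*(-2)) = -53*(-7*sqrt(9) + (-1*6 - 1)*(-2)) = -53*(-7*3 + (-6 - 1)*(-2)) = -53*(-21 - 7*(-2)) = -53*(-21 + 14) = -53*(-7) = 371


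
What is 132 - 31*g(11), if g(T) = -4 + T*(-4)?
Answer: 1620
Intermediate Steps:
g(T) = -4 - 4*T
132 - 31*g(11) = 132 - 31*(-4 - 4*11) = 132 - 31*(-4 - 44) = 132 - 31*(-48) = 132 + 1488 = 1620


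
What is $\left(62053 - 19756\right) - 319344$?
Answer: $-277047$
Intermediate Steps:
$\left(62053 - 19756\right) - 319344 = 42297 - 319344 = -277047$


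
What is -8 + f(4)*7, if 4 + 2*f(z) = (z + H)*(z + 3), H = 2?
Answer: 125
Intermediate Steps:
f(z) = -2 + (2 + z)*(3 + z)/2 (f(z) = -2 + ((z + 2)*(z + 3))/2 = -2 + ((2 + z)*(3 + z))/2 = -2 + (2 + z)*(3 + z)/2)
-8 + f(4)*7 = -8 + (1 + (1/2)*4**2 + (5/2)*4)*7 = -8 + (1 + (1/2)*16 + 10)*7 = -8 + (1 + 8 + 10)*7 = -8 + 19*7 = -8 + 133 = 125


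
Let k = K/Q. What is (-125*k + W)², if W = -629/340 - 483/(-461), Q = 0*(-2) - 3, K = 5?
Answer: 32951147415481/765075600 ≈ 43069.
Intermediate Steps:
Q = -3 (Q = 0 - 3 = -3)
W = -7397/9220 (W = -629*1/340 - 483*(-1/461) = -37/20 + 483/461 = -7397/9220 ≈ -0.80228)
k = -5/3 (k = 5/(-3) = 5*(-⅓) = -5/3 ≈ -1.6667)
(-125*k + W)² = (-125*(-5/3) - 7397/9220)² = (625/3 - 7397/9220)² = (5740309/27660)² = 32951147415481/765075600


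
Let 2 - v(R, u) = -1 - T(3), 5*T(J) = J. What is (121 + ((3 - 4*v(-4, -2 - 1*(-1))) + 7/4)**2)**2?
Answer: 7335751201/160000 ≈ 45848.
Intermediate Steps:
T(J) = J/5
v(R, u) = 18/5 (v(R, u) = 2 - (-1 - 3/5) = 2 - 1*(-8/5) = 2 + 8/5 = 18/5)
(121 + ((3 - 4*v(-4, -2 - 1*(-1))) + 7/4)**2)**2 = (121 + ((3 - 4*18/5) + 7/4)**2)**2 = (121 + ((3 - 72/5) + 7*(1/4))**2)**2 = (121 + (-57/5 + 7/4)**2)**2 = (121 + (-193/20)**2)**2 = (121 + 37249/400)**2 = (85649/400)**2 = 7335751201/160000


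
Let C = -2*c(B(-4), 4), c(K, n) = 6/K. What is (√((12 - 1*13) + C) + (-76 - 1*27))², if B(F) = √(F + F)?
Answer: (103 - √(-1 + 3*I*√2))² ≈ 10341.0 - 332.96*I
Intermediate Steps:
B(F) = √2*√F (B(F) = √(2*F) = √2*√F)
C = 3*I*√2 (C = -12/(√2*√(-4)) = -12/(√2*(2*I)) = -12/(2*I*√2) = -12*(-I*√2/4) = -(-3)*I*√2 = 3*I*√2 ≈ 4.2426*I)
(√((12 - 1*13) + C) + (-76 - 1*27))² = (√((12 - 1*13) + 3*I*√2) + (-76 - 1*27))² = (√((12 - 13) + 3*I*√2) + (-76 - 27))² = (√(-1 + 3*I*√2) - 103)² = (-103 + √(-1 + 3*I*√2))²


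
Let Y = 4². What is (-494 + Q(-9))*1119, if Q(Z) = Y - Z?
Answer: -524811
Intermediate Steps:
Y = 16
Q(Z) = 16 - Z
(-494 + Q(-9))*1119 = (-494 + (16 - 1*(-9)))*1119 = (-494 + (16 + 9))*1119 = (-494 + 25)*1119 = -469*1119 = -524811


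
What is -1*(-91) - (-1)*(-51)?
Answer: 40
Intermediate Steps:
-1*(-91) - (-1)*(-51) = 91 - 1*51 = 91 - 51 = 40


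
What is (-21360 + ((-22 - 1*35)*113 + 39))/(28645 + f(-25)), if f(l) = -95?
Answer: -13881/14275 ≈ -0.97240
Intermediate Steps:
(-21360 + ((-22 - 1*35)*113 + 39))/(28645 + f(-25)) = (-21360 + ((-22 - 1*35)*113 + 39))/(28645 - 95) = (-21360 + ((-22 - 35)*113 + 39))/28550 = (-21360 + (-57*113 + 39))*(1/28550) = (-21360 + (-6441 + 39))*(1/28550) = (-21360 - 6402)*(1/28550) = -27762*1/28550 = -13881/14275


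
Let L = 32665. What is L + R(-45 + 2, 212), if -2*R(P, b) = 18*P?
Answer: 33052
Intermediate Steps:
R(P, b) = -9*P
L + R(-45 + 2, 212) = 32665 - 9*(-45 + 2) = 32665 - 9*(-43) = 32665 + 387 = 33052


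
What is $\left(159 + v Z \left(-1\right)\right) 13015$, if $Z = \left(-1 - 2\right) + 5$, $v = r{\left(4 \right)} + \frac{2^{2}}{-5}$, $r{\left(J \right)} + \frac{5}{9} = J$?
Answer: $\frac{18004951}{9} \approx 2.0006 \cdot 10^{6}$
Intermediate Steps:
$r{\left(J \right)} = - \frac{5}{9} + J$
$v = \frac{119}{45}$ ($v = \left(- \frac{5}{9} + 4\right) + \frac{2^{2}}{-5} = \frac{31}{9} + 4 \left(- \frac{1}{5}\right) = \frac{31}{9} - \frac{4}{5} = \frac{119}{45} \approx 2.6444$)
$Z = 2$ ($Z = -3 + 5 = 2$)
$\left(159 + v Z \left(-1\right)\right) 13015 = \left(159 + \frac{119}{45} \cdot 2 \left(-1\right)\right) 13015 = \left(159 + \frac{238}{45} \left(-1\right)\right) 13015 = \left(159 - \frac{238}{45}\right) 13015 = \frac{6917}{45} \cdot 13015 = \frac{18004951}{9}$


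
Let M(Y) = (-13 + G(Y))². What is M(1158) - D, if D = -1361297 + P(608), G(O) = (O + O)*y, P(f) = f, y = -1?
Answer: 6784930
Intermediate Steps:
G(O) = -2*O (G(O) = (O + O)*(-1) = (2*O)*(-1) = -2*O)
M(Y) = (-13 - 2*Y)²
D = -1360689 (D = -1361297 + 608 = -1360689)
M(1158) - D = (13 + 2*1158)² - 1*(-1360689) = (13 + 2316)² + 1360689 = 2329² + 1360689 = 5424241 + 1360689 = 6784930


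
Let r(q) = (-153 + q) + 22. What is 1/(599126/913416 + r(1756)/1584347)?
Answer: 723583949676/475353890861 ≈ 1.5222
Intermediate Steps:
r(q) = -131 + q
1/(599126/913416 + r(1756)/1584347) = 1/(599126/913416 + (-131 + 1756)/1584347) = 1/(599126*(1/913416) + 1625*(1/1584347)) = 1/(299563/456708 + 1625/1584347) = 1/(475353890861/723583949676) = 723583949676/475353890861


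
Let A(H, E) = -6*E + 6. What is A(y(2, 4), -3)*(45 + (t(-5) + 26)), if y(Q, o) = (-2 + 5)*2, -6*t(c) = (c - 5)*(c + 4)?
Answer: 1664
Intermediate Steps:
t(c) = -(-5 + c)*(4 + c)/6 (t(c) = -(c - 5)*(c + 4)/6 = -(-5 + c)*(4 + c)/6)
y(Q, o) = 6 (y(Q, o) = 3*2 = 6)
A(H, E) = 6 - 6*E
A(y(2, 4), -3)*(45 + (t(-5) + 26)) = (6 - 6*(-3))*(45 + ((10/3 - 1/6*(-5)**2 + (1/6)*(-5)) + 26)) = (6 + 18)*(45 + ((10/3 - 1/6*25 - 5/6) + 26)) = 24*(45 + ((10/3 - 25/6 - 5/6) + 26)) = 24*(45 + (-5/3 + 26)) = 24*(45 + 73/3) = 24*(208/3) = 1664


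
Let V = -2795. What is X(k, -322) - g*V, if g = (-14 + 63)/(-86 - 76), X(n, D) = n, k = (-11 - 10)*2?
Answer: -143759/162 ≈ -887.40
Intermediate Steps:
k = -42 (k = -21*2 = -42)
g = -49/162 (g = 49/(-162) = 49*(-1/162) = -49/162 ≈ -0.30247)
X(k, -322) - g*V = -42 - (-49)*(-2795)/162 = -42 - 1*136955/162 = -42 - 136955/162 = -143759/162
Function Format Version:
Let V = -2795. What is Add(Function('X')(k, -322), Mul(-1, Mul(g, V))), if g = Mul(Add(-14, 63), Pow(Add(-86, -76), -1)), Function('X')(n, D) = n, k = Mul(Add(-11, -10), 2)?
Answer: Rational(-143759, 162) ≈ -887.40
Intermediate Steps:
k = -42 (k = Mul(-21, 2) = -42)
g = Rational(-49, 162) (g = Mul(49, Pow(-162, -1)) = Mul(49, Rational(-1, 162)) = Rational(-49, 162) ≈ -0.30247)
Add(Function('X')(k, -322), Mul(-1, Mul(g, V))) = Add(-42, Mul(-1, Mul(Rational(-49, 162), -2795))) = Add(-42, Mul(-1, Rational(136955, 162))) = Add(-42, Rational(-136955, 162)) = Rational(-143759, 162)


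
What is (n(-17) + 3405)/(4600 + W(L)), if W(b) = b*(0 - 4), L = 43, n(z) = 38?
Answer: 3443/4428 ≈ 0.77755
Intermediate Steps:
W(b) = -4*b (W(b) = b*(-4) = -4*b)
(n(-17) + 3405)/(4600 + W(L)) = (38 + 3405)/(4600 - 4*43) = 3443/(4600 - 172) = 3443/4428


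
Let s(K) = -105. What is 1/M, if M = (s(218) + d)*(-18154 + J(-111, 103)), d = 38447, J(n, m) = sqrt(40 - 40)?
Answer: -1/696060668 ≈ -1.4367e-9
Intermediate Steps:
J(n, m) = 0 (J(n, m) = sqrt(0) = 0)
M = -696060668 (M = (-105 + 38447)*(-18154 + 0) = 38342*(-18154) = -696060668)
1/M = 1/(-696060668) = -1/696060668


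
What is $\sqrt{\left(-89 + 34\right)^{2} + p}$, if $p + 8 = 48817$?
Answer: $\sqrt{51834} \approx 227.67$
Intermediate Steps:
$p = 48809$ ($p = -8 + 48817 = 48809$)
$\sqrt{\left(-89 + 34\right)^{2} + p} = \sqrt{\left(-89 + 34\right)^{2} + 48809} = \sqrt{\left(-55\right)^{2} + 48809} = \sqrt{3025 + 48809} = \sqrt{51834}$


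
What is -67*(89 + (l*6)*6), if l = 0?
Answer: -5963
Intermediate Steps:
-67*(89 + (l*6)*6) = -67*(89 + (0*6)*6) = -67*(89 + 0*6) = -67*(89 + 0) = -67*89 = -5963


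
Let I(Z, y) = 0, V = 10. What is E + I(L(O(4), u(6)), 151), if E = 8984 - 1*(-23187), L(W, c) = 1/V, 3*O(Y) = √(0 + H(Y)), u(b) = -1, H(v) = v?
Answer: 32171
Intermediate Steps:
O(Y) = √Y/3 (O(Y) = √(0 + Y)/3 = √Y/3)
L(W, c) = ⅒ (L(W, c) = 1/10 = ⅒)
E = 32171 (E = 8984 + 23187 = 32171)
E + I(L(O(4), u(6)), 151) = 32171 + 0 = 32171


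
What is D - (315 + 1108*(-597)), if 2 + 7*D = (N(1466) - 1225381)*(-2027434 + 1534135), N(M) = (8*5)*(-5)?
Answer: 604582509844/7 ≈ 8.6369e+10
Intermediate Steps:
N(M) = -200 (N(M) = 40*(-5) = -200)
D = 604577881717/7 (D = -2/7 + ((-200 - 1225381)*(-2027434 + 1534135))/7 = -2/7 + (-1225581*(-493299))/7 = -2/7 + (1/7)*604577881719 = -2/7 + 86368268817 = 604577881717/7 ≈ 8.6368e+10)
D - (315 + 1108*(-597)) = 604577881717/7 - (315 + 1108*(-597)) = 604577881717/7 - (315 - 661476) = 604577881717/7 - 1*(-661161) = 604577881717/7 + 661161 = 604582509844/7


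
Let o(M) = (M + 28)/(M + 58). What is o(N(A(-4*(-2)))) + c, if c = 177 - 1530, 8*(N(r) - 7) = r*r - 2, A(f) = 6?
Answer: -374624/277 ≈ -1352.4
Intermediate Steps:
N(r) = 27/4 + r²/8 (N(r) = 7 + (r*r - 2)/8 = 7 + (r² - 2)/8 = 7 + (-2 + r²)/8 = 7 + (-¼ + r²/8) = 27/4 + r²/8)
o(M) = (28 + M)/(58 + M)
c = -1353
o(N(A(-4*(-2)))) + c = (28 + (27/4 + (⅛)*6²))/(58 + (27/4 + (⅛)*6²)) - 1353 = (28 + (27/4 + (⅛)*36))/(58 + (27/4 + (⅛)*36)) - 1353 = (28 + (27/4 + 9/2))/(58 + (27/4 + 9/2)) - 1353 = (28 + 45/4)/(58 + 45/4) - 1353 = (157/4)/(277/4) - 1353 = (4/277)*(157/4) - 1353 = 157/277 - 1353 = -374624/277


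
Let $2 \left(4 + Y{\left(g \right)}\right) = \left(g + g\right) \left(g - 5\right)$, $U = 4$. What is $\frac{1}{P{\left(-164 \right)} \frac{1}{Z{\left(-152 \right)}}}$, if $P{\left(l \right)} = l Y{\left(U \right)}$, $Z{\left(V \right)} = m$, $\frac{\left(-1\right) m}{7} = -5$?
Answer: $\frac{35}{1312} \approx 0.026677$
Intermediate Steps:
$m = 35$ ($m = \left(-7\right) \left(-5\right) = 35$)
$Y{\left(g \right)} = -4 + g \left(-5 + g\right)$ ($Y{\left(g \right)} = -4 + \frac{\left(g + g\right) \left(g - 5\right)}{2} = -4 + \frac{2 g \left(-5 + g\right)}{2} = -4 + g \left(-5 + g\right)$)
$Z{\left(V \right)} = 35$
$P{\left(l \right)} = - 8 l$ ($P{\left(l \right)} = l \left(-4 + 4^{2} - 20\right) = l \left(-4 + 16 - 20\right) = l \left(-8\right) = - 8 l$)
$\frac{1}{P{\left(-164 \right)} \frac{1}{Z{\left(-152 \right)}}} = \frac{1}{\left(-8\right) \left(-164\right) \frac{1}{35}} = \frac{1}{1312 \cdot \frac{1}{35}} = \frac{1}{\frac{1312}{35}} = \frac{35}{1312}$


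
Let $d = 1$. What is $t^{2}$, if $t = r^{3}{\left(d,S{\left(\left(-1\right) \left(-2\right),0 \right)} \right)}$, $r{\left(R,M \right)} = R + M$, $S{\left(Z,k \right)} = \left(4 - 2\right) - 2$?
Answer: $1$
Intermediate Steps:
$S{\left(Z,k \right)} = 0$ ($S{\left(Z,k \right)} = 2 - 2 = 0$)
$r{\left(R,M \right)} = M + R$
$t = 1$ ($t = \left(0 + 1\right)^{3} = 1^{3} = 1$)
$t^{2} = 1^{2} = 1$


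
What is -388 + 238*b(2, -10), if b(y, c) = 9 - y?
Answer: 1278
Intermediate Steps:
-388 + 238*b(2, -10) = -388 + 238*(9 - 1*2) = -388 + 238*(9 - 2) = -388 + 238*7 = -388 + 1666 = 1278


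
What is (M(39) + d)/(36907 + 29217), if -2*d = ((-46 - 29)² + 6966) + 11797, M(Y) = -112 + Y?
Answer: -12267/66124 ≈ -0.18552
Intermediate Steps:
d = -12194 (d = -(((-46 - 29)² + 6966) + 11797)/2 = -(((-75)² + 6966) + 11797)/2 = -((5625 + 6966) + 11797)/2 = -(12591 + 11797)/2 = -½*24388 = -12194)
(M(39) + d)/(36907 + 29217) = ((-112 + 39) - 12194)/(36907 + 29217) = (-73 - 12194)/66124 = -12267*1/66124 = -12267/66124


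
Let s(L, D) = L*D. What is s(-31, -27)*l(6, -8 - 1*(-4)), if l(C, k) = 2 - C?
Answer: -3348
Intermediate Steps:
s(L, D) = D*L
s(-31, -27)*l(6, -8 - 1*(-4)) = (-27*(-31))*(2 - 1*6) = 837*(2 - 6) = 837*(-4) = -3348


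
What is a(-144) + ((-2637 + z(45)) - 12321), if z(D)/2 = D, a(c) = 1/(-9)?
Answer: -133813/9 ≈ -14868.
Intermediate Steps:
a(c) = -1/9
z(D) = 2*D
a(-144) + ((-2637 + z(45)) - 12321) = -1/9 + ((-2637 + 2*45) - 12321) = -1/9 + ((-2637 + 90) - 12321) = -1/9 + (-2547 - 12321) = -1/9 - 14868 = -133813/9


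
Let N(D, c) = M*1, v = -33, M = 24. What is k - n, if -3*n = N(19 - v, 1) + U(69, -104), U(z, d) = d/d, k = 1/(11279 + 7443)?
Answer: 468053/56166 ≈ 8.3334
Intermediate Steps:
k = 1/18722 ≈ 5.3413e-5
N(D, c) = 24 (N(D, c) = 24*1 = 24)
U(z, d) = 1
n = -25/3 (n = -(24 + 1)/3 = -⅓*25 = -25/3 ≈ -8.3333)
k - n = 1/18722 - 1*(-25/3) = 1/18722 + 25/3 = 468053/56166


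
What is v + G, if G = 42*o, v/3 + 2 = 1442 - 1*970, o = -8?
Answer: 1074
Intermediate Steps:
v = 1410 (v = -6 + 3*(1442 - 1*970) = -6 + 3*(1442 - 970) = -6 + 3*472 = -6 + 1416 = 1410)
G = -336 (G = 42*(-8) = -336)
v + G = 1410 - 336 = 1074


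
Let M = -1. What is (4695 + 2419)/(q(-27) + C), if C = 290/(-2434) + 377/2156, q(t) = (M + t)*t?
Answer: 18666083128/1983778301 ≈ 9.4094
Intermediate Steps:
q(t) = t*(-1 + t) (q(t) = (-1 + t)*t = t*(-1 + t))
C = 146189/2623852 (C = 290*(-1/2434) + 377*(1/2156) = -145/1217 + 377/2156 = 146189/2623852 ≈ 0.055715)
(4695 + 2419)/(q(-27) + C) = (4695 + 2419)/(-27*(-1 - 27) + 146189/2623852) = 7114/(-27*(-28) + 146189/2623852) = 7114/(756 + 146189/2623852) = 7114/(1983778301/2623852) = 7114*(2623852/1983778301) = 18666083128/1983778301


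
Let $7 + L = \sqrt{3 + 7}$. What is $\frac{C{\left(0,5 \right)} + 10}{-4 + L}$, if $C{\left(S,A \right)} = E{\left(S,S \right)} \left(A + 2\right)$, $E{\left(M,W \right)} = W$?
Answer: $- \frac{110}{111} - \frac{10 \sqrt{10}}{111} \approx -1.2759$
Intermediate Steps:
$C{\left(S,A \right)} = S \left(2 + A\right)$ ($C{\left(S,A \right)} = S \left(A + 2\right) = S \left(2 + A\right)$)
$L = -7 + \sqrt{10}$ ($L = -7 + \sqrt{3 + 7} = -7 + \sqrt{10} \approx -3.8377$)
$\frac{C{\left(0,5 \right)} + 10}{-4 + L} = \frac{0 \left(2 + 5\right) + 10}{-4 - \left(7 - \sqrt{10}\right)} = \frac{0 \cdot 7 + 10}{-11 + \sqrt{10}} = \frac{0 + 10}{-11 + \sqrt{10}} = \frac{10}{-11 + \sqrt{10}}$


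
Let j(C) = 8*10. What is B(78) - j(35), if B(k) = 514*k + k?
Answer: 40090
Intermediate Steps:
j(C) = 80
B(k) = 515*k
B(78) - j(35) = 515*78 - 1*80 = 40170 - 80 = 40090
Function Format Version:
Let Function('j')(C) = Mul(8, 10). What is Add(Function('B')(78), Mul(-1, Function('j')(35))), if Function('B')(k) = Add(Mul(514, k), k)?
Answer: 40090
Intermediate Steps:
Function('j')(C) = 80
Function('B')(k) = Mul(515, k)
Add(Function('B')(78), Mul(-1, Function('j')(35))) = Add(Mul(515, 78), Mul(-1, 80)) = Add(40170, -80) = 40090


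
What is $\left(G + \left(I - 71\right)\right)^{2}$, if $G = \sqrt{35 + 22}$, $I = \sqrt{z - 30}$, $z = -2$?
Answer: $\left(-71 + \sqrt{57} + 4 i \sqrt{2}\right)^{2} \approx 3993.9 - 717.86 i$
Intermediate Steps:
$I = 4 i \sqrt{2}$ ($I = \sqrt{-2 - 30} = \sqrt{-32} = 4 i \sqrt{2} \approx 5.6569 i$)
$G = \sqrt{57} \approx 7.5498$
$\left(G + \left(I - 71\right)\right)^{2} = \left(\sqrt{57} - \left(71 - 4 i \sqrt{2}\right)\right)^{2} = \left(-71 + \sqrt{57} + 4 i \sqrt{2}\right)^{2}$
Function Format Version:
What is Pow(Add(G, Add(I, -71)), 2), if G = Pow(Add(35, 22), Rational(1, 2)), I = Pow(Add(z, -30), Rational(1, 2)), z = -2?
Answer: Pow(Add(-71, Pow(57, Rational(1, 2)), Mul(4, I, Pow(2, Rational(1, 2)))), 2) ≈ Add(3993.9, Mul(-717.86, I))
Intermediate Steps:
I = Mul(4, I, Pow(2, Rational(1, 2))) (I = Pow(Add(-2, -30), Rational(1, 2)) = Pow(-32, Rational(1, 2)) = Mul(4, I, Pow(2, Rational(1, 2))) ≈ Mul(5.6569, I))
G = Pow(57, Rational(1, 2)) ≈ 7.5498
Pow(Add(G, Add(I, -71)), 2) = Pow(Add(Pow(57, Rational(1, 2)), Add(Mul(4, I, Pow(2, Rational(1, 2))), -71)), 2) = Pow(Add(Pow(57, Rational(1, 2)), Add(-71, Mul(4, I, Pow(2, Rational(1, 2))))), 2) = Pow(Add(-71, Pow(57, Rational(1, 2)), Mul(4, I, Pow(2, Rational(1, 2)))), 2)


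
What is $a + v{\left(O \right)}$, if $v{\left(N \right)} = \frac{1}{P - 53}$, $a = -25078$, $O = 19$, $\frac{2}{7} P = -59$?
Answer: $- \frac{13015484}{519} \approx -25078.0$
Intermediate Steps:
$P = - \frac{413}{2}$ ($P = \frac{7}{2} \left(-59\right) = - \frac{413}{2} \approx -206.5$)
$v{\left(N \right)} = - \frac{2}{519}$ ($v{\left(N \right)} = \frac{1}{- \frac{413}{2} - 53} = \frac{1}{- \frac{519}{2}} = - \frac{2}{519}$)
$a + v{\left(O \right)} = -25078 - \frac{2}{519} = - \frac{13015484}{519}$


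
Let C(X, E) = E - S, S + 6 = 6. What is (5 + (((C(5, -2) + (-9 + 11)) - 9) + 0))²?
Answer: 16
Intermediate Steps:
S = 0 (S = -6 + 6 = 0)
C(X, E) = E (C(X, E) = E - 1*0 = E + 0 = E)
(5 + (((C(5, -2) + (-9 + 11)) - 9) + 0))² = (5 + (((-2 + (-9 + 11)) - 9) + 0))² = (5 + (((-2 + 2) - 9) + 0))² = (5 + ((0 - 9) + 0))² = (5 + (-9 + 0))² = (5 - 9)² = (-4)² = 16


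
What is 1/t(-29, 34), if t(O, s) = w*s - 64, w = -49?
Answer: -1/1730 ≈ -0.00057803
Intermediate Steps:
t(O, s) = -64 - 49*s (t(O, s) = -49*s - 64 = -64 - 49*s)
1/t(-29, 34) = 1/(-64 - 49*34) = 1/(-64 - 1666) = 1/(-1730) = -1/1730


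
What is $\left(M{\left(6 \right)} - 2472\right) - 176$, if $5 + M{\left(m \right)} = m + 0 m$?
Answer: $-2647$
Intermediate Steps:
$M{\left(m \right)} = -5 + m$ ($M{\left(m \right)} = -5 + \left(m + 0 m\right) = -5 + \left(m + 0\right) = -5 + m$)
$\left(M{\left(6 \right)} - 2472\right) - 176 = \left(\left(-5 + 6\right) - 2472\right) - 176 = \left(1 - 2472\right) - 176 = -2471 - 176 = -2647$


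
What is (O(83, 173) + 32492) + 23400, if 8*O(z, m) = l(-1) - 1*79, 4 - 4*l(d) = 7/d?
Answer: 1788239/32 ≈ 55883.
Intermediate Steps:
l(d) = 1 - 7/(4*d)
O(z, m) = -305/32 (O(z, m) = ((-7/4 - 1)/(-1) - 1*79)/8 = (-1*(-11/4) - 79)/8 = (11/4 - 79)/8 = (⅛)*(-305/4) = -305/32)
(O(83, 173) + 32492) + 23400 = (-305/32 + 32492) + 23400 = 1039439/32 + 23400 = 1788239/32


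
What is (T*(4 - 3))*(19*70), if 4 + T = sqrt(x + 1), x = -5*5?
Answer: -5320 + 2660*I*sqrt(6) ≈ -5320.0 + 6515.6*I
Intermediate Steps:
x = -25
T = -4 + 2*I*sqrt(6) (T = -4 + sqrt(-25 + 1) = -4 + sqrt(-24) = -4 + 2*I*sqrt(6) ≈ -4.0 + 4.899*I)
(T*(4 - 3))*(19*70) = ((-4 + 2*I*sqrt(6))*(4 - 3))*(19*70) = ((-4 + 2*I*sqrt(6))*1)*1330 = (-4 + 2*I*sqrt(6))*1330 = -5320 + 2660*I*sqrt(6)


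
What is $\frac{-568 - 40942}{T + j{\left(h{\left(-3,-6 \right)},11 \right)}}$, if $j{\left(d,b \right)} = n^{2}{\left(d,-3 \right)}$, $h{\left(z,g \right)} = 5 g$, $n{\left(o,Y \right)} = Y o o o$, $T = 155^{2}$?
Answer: $- \frac{8302}{1312204805} \approx -6.3268 \cdot 10^{-6}$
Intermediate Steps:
$T = 24025$
$n{\left(o,Y \right)} = Y o^{3}$ ($n{\left(o,Y \right)} = Y o^{2} o = Y o^{3}$)
$j{\left(d,b \right)} = 9 d^{6}$ ($j{\left(d,b \right)} = \left(- 3 d^{3}\right)^{2} = 9 d^{6}$)
$\frac{-568 - 40942}{T + j{\left(h{\left(-3,-6 \right)},11 \right)}} = \frac{-568 - 40942}{24025 + 9 \left(5 \left(-6\right)\right)^{6}} = - \frac{41510}{24025 + 9 \left(-30\right)^{6}} = - \frac{41510}{24025 + 9 \cdot 729000000} = - \frac{41510}{24025 + 6561000000} = - \frac{41510}{6561024025} = \left(-41510\right) \frac{1}{6561024025} = - \frac{8302}{1312204805}$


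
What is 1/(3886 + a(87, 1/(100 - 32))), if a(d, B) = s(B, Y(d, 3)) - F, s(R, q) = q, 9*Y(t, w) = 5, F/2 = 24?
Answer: 9/34547 ≈ 0.00026051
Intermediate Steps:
F = 48 (F = 2*24 = 48)
Y(t, w) = 5/9 (Y(t, w) = (1/9)*5 = 5/9)
a(d, B) = -427/9 (a(d, B) = 5/9 - 1*48 = 5/9 - 48 = -427/9)
1/(3886 + a(87, 1/(100 - 32))) = 1/(3886 - 427/9) = 1/(34547/9) = 9/34547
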